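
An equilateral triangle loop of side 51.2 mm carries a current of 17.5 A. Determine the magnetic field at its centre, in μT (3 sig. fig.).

B ≈ 615 μT

Each side is a finite straight segment at perpendicular distance d = a/(2 tan(π/3)) = 0.01478 m from the centre, with end-angles ±π/3.
One side contributes B₁ = (μ₀I/4πd)·2 sin(π/3) = 2.05×10⁻⁴ T.
All 3 sides add in the same direction: B = 3 × 2.05×10⁻⁴ = 6.15×10⁻⁴ T.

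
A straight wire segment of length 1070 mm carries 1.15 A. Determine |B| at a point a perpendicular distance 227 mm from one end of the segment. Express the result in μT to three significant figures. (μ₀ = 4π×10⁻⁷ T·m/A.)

B ≈ 0.496 μT

For a finite straight segment, B = (μ₀I/4πd)(sinθ₁ + sinθ₂), where θ₁, θ₂ are the angles from the perpendicular to each end.
The perpendicular foot is at one end, so the two end-offsets along the wire are 0 and L = 1.07 m.
sinθ₁ = 0/√(0²+0.227²) = 0.0000; sinθ₂ = 1.07/√(1.07²+0.227²) = 0.9782.
B = (4π×10⁻⁷ × 1.15) / (4π × 0.227) × (0.0000 + 0.9782) = 4.96×10⁻⁷ T.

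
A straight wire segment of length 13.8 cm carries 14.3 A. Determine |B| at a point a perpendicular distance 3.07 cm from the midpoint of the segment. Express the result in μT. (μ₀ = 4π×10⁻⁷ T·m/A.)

B ≈ 85.1 μT

For a finite straight segment, B = (μ₀I/4πd)(sinθ₁ + sinθ₂), where θ₁, θ₂ are the angles from the perpendicular to each end.
The perpendicular from the point meets the wire at its midpoint, so each end is L/2 = 0.069 m away along the wire.
sinθ₁ = 0.069/√(0.069²+0.0307²) = 0.9136; sinθ₂ = 0.069/√(0.069²+0.0307²) = 0.9136.
B = (4π×10⁻⁷ × 14.3) / (4π × 0.0307) × (0.9136 + 0.9136) = 8.51×10⁻⁵ T.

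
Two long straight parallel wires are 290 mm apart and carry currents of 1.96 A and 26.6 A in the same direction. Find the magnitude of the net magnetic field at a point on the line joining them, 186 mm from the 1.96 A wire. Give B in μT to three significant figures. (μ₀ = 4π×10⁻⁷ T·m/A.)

Each long wire gives B = μ₀I/(2πd). Distances are d₁ = 0.186 m and d₂ = 0.104 m.
B₁ = 2.11×10⁻⁶ T, B₂ = 5.12×10⁻⁵ T.
Between parallel currents the two contributions point in opposite directions, so they subtract. B = |B₁ − B₂| = |2.11×10⁻⁶ − 5.12×10⁻⁵| = 4.90×10⁻⁵ T.

B ≈ 49.0 μT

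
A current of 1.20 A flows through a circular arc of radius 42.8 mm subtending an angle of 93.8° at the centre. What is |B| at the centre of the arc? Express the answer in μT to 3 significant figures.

The Biot–Savart field of a circular arc at its centre is B = μ₀Iφ/(4πR), with φ = 1.637 rad.
B = (4π×10⁻⁷ × 1.20 × 1.637) / (4π × 0.0428) = 4.59×10⁻⁶ T.

B ≈ 4.59 μT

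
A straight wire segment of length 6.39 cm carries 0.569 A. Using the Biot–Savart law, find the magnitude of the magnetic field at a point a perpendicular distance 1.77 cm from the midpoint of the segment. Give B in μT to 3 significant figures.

For a finite straight segment, B = (μ₀I/4πd)(sinθ₁ + sinθ₂), where θ₁, θ₂ are the angles from the perpendicular to each end.
The perpendicular from the point meets the wire at its midpoint, so each end is L/2 = 0.03195 m away along the wire.
sinθ₁ = 0.03195/√(0.03195²+0.0177²) = 0.8747; sinθ₂ = 0.03195/√(0.03195²+0.0177²) = 0.8747.
B = (4π×10⁻⁷ × 0.569) / (4π × 0.0177) × (0.8747 + 0.8747) = 5.62×10⁻⁶ T.

B ≈ 5.62 μT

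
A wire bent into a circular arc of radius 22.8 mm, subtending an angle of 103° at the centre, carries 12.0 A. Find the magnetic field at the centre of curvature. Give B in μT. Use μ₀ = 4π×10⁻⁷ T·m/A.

B ≈ 94.6 μT

The Biot–Savart field of a circular arc at its centre is B = μ₀Iφ/(4πR), with φ = 1.798 rad.
B = (4π×10⁻⁷ × 12.0 × 1.798) / (4π × 0.0228) = 9.46×10⁻⁵ T.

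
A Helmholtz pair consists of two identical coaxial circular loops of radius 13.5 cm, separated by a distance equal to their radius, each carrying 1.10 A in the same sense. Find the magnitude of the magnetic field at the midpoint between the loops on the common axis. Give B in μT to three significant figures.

Each loop contributes B = μ₀IR²/[2(R²+z²)^(3/2)] on the axis, with z measured from that loop.
Loop 1 (z = 0.0675 m): B₁ = 3.66×10⁻⁶ T. Loop 2 (z = 0.0675 m): B₂ = 3.66×10⁻⁶ T.
The fields add: B = B₁ + B₂ = 7.33×10⁻⁶ T.

B ≈ 7.33 μT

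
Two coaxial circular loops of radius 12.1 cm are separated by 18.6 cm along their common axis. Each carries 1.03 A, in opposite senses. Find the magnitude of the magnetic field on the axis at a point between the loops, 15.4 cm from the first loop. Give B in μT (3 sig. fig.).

Each loop contributes B = μ₀IR²/[2(R²+z²)^(3/2)] on the axis, with z measured from that loop.
Loop 1 (z = 0.154 m): B₁ = 1.26×10⁻⁶ T. Loop 2 (z = 0.032 m): B₂ = 4.83×10⁻⁶ T.
The fields oppose: B = |B₁ − B₂| = 3.57×10⁻⁶ T.

B ≈ 3.57 μT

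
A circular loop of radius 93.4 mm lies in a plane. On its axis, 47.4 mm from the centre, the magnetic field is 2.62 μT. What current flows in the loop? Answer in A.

On the axis of a loop, B = μ₀IR²/[2(R²+z²)^(3/2)], so I = 2B(R²+z²)^(3/2)/(μ₀R²).
R² + z² = 0.008724 + 0.002247 = 0.01097 m²; raised to 3/2 gives 1.15×10⁻³ m³.
I = 2 × 2.62×10⁻⁶ × 1.15×10⁻³ / (1.26×10⁻⁶ × 0.008724) = 0.549 A.

I ≈ 0.549 A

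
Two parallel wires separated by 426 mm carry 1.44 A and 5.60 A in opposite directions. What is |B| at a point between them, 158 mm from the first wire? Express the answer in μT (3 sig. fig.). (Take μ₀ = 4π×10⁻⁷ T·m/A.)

B ≈ 6.00 μT

Each long wire gives B = μ₀I/(2πd). Distances are d₁ = 0.158 m and d₂ = 0.268 m.
B₁ = 1.82×10⁻⁶ T, B₂ = 4.18×10⁻⁶ T.
Between antiparallel currents both contributions point the same way, so they add. B = B₁ + B₂ = 1.82×10⁻⁶ + 4.18×10⁻⁶ = 6.00×10⁻⁶ T.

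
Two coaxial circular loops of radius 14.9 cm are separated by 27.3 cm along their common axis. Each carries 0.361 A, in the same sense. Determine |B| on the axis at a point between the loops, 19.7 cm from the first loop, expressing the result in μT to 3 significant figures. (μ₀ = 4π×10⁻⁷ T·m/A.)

Each loop contributes B = μ₀IR²/[2(R²+z²)^(3/2)] on the axis, with z measured from that loop.
Loop 1 (z = 0.197 m): B₁ = 3.34×10⁻⁷ T. Loop 2 (z = 0.076 m): B₂ = 1.08×10⁻⁶ T.
The fields add: B = B₁ + B₂ = 1.41×10⁻⁶ T.

B ≈ 1.41 μT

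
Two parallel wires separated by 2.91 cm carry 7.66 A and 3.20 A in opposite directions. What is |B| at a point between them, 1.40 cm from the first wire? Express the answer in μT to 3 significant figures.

B ≈ 152 μT

Each long wire gives B = μ₀I/(2πd). Distances are d₁ = 0.014 m and d₂ = 0.0151 m.
B₁ = 1.09×10⁻⁴ T, B₂ = 4.24×10⁻⁵ T.
Between antiparallel currents both contributions point the same way, so they add. B = B₁ + B₂ = 1.09×10⁻⁴ + 4.24×10⁻⁵ = 1.52×10⁻⁴ T.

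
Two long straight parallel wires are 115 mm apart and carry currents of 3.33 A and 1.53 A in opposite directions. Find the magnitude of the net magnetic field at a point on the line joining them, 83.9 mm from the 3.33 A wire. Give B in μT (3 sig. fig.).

B ≈ 17.8 μT

Each long wire gives B = μ₀I/(2πd). Distances are d₁ = 0.0839 m and d₂ = 0.0311 m.
B₁ = 7.94×10⁻⁶ T, B₂ = 9.84×10⁻⁶ T.
Between antiparallel currents both contributions point the same way, so they add. B = B₁ + B₂ = 7.94×10⁻⁶ + 9.84×10⁻⁶ = 1.78×10⁻⁵ T.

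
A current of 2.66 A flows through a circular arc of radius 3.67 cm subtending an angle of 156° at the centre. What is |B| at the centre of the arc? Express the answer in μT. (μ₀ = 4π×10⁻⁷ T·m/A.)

B ≈ 19.7 μT

The Biot–Savart field of a circular arc at its centre is B = μ₀Iφ/(4πR), with φ = 2.723 rad.
B = (4π×10⁻⁷ × 2.66 × 2.723) / (4π × 0.0367) = 1.97×10⁻⁵ T.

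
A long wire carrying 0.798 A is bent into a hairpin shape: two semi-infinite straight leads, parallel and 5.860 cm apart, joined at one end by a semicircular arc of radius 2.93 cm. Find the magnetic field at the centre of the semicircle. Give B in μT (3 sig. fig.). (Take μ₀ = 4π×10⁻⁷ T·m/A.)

B ≈ 14.0 μT

The semicircular arc contributes B_arc = μ₀I·π/(4πR) = μ₀I/(4R) = 8.56×10⁻⁶ T.
Each semi-infinite lead is at perpendicular distance R = 0.0293 m from the centre, with the perpendicular foot at its near end, so it contributes μ₀I/(4πR); both point the same way, together 5.45×10⁻⁶ T.
Arc and leads all point the same direction: B = 8.56×10⁻⁶ + 5.45×10⁻⁶ = 1.40×10⁻⁵ T.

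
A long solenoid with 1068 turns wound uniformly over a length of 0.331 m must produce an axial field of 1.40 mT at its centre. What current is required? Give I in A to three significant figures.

I ≈ 0.345 A

Inside a long solenoid B = μ₀nI with n = 3227 m⁻¹, so I = B/(μ₀n).
I = 1.40×10⁻³ / (4π×10⁻⁷ × 3227) = 0.345 A.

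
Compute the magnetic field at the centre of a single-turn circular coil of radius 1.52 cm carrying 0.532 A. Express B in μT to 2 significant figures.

B ≈ 22 μT

At the centre of a circular loop the Biot–Savart law gives B = μ₀I/(2R).
B = (4π×10⁻⁷ × 0.532) / (2 × 0.0152) = 2.20×10⁻⁵ T.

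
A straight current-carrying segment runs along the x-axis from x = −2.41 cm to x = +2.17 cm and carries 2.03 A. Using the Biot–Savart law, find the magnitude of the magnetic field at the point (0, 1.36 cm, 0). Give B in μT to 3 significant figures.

B ≈ 25.6 μT

For a finite straight segment, B = (μ₀I/4πd)(sinθ₁ + sinθ₂), where θ₁, θ₂ are the angles from the perpendicular to each end.
The perpendicular distance is d = 0.0136 m; the end-offsets along the wire are a = 0.0241 m and b = 0.0217 m.
sinθ₁ = 0.0241/√(0.0241²+0.0136²) = 0.8709; sinθ₂ = 0.0217/√(0.0217²+0.0136²) = 0.8473.
B = (4π×10⁻⁷ × 2.03) / (4π × 0.0136) × (0.8709 + 0.8473) = 2.56×10⁻⁵ T.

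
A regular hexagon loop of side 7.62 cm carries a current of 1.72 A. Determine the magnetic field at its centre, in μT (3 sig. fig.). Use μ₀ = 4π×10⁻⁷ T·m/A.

B ≈ 15.6 μT

Each side is a finite straight segment at perpendicular distance d = a/(2 tan(π/6)) = 0.06599 m from the centre, with end-angles ±π/6.
One side contributes B₁ = (μ₀I/4πd)·2 sin(π/6) = 2.61×10⁻⁶ T.
All 6 sides add in the same direction: B = 6 × 2.61×10⁻⁶ = 1.56×10⁻⁵ T.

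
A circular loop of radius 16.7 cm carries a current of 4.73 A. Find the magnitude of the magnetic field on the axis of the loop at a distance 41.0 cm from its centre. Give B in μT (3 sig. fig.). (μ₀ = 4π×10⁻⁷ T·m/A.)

On the axis of a circular loop, B = μ₀IR² / [2(R²+z²)^(3/2)].
R² + z² = (0.167)² + (0.41)² = 0.196 m², and (R²+z²)^(3/2) = 8.68×10⁻² m³.
B = (4π×10⁻⁷ × 4.73 × 0.02789) / (2 × 8.68×10⁻²) = 9.55×10⁻⁷ T.

B ≈ 0.955 μT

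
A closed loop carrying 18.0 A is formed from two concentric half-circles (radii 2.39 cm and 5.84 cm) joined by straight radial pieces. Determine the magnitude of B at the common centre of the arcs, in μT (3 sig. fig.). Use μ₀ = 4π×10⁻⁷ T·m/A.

The radial connectors point toward the centre, so dl × r̂ = 0 and they contribute nothing.
Each semicircle gives μ₀I/(4R): inner arc 2.37×10⁻⁴ T, outer arc 9.68×10⁻⁵ T.
The two arcs carry current in opposite angular senses, so their fields oppose: B = |2.37×10⁻⁴ − 9.68×10⁻⁵| = 1.40×10⁻⁴ T.

B ≈ 140 μT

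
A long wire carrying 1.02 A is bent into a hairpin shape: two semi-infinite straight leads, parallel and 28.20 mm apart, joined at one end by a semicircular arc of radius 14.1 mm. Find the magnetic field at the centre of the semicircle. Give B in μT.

B ≈ 37.2 μT

The semicircular arc contributes B_arc = μ₀I·π/(4πR) = μ₀I/(4R) = 2.27×10⁻⁵ T.
Each semi-infinite lead is at perpendicular distance R = 0.0141 m from the centre, with the perpendicular foot at its near end, so it contributes μ₀I/(4πR); both point the same way, together 1.45×10⁻⁵ T.
Arc and leads all point the same direction: B = 2.27×10⁻⁵ + 1.45×10⁻⁵ = 3.72×10⁻⁵ T.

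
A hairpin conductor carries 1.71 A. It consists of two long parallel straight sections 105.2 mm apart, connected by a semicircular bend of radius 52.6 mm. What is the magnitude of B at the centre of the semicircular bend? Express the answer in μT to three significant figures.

The semicircular arc contributes B_arc = μ₀I·π/(4πR) = μ₀I/(4R) = 1.02×10⁻⁵ T.
Each semi-infinite lead is at perpendicular distance R = 0.0526 m from the centre, with the perpendicular foot at its near end, so it contributes μ₀I/(4πR); both point the same way, together 6.50×10⁻⁶ T.
Arc and leads all point the same direction: B = 1.02×10⁻⁵ + 6.50×10⁻⁶ = 1.67×10⁻⁵ T.

B ≈ 16.7 μT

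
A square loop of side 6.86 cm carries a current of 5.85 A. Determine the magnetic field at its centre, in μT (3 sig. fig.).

B ≈ 96.5 μT

Each side is a finite straight segment at perpendicular distance d = a/(2 tan(π/4)) = 0.0343 m from the centre, with end-angles ±π/4.
One side contributes B₁ = (μ₀I/4πd)·2 sin(π/4) = 2.41×10⁻⁵ T.
All 4 sides add in the same direction: B = 4 × 2.41×10⁻⁵ = 9.65×10⁻⁵ T.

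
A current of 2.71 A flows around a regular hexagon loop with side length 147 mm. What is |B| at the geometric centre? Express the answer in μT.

B ≈ 12.8 μT

Each side is a finite straight segment at perpendicular distance d = a/(2 tan(π/6)) = 0.1273 m from the centre, with end-angles ±π/6.
One side contributes B₁ = (μ₀I/4πd)·2 sin(π/6) = 2.13×10⁻⁶ T.
All 6 sides add in the same direction: B = 6 × 2.13×10⁻⁶ = 1.28×10⁻⁵ T.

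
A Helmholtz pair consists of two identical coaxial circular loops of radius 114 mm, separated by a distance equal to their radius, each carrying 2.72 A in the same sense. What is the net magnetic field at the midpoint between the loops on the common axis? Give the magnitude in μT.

Each loop contributes B = μ₀IR²/[2(R²+z²)^(3/2)] on the axis, with z measured from that loop.
Loop 1 (z = 0.057 m): B₁ = 1.07×10⁻⁵ T. Loop 2 (z = 0.057 m): B₂ = 1.07×10⁻⁵ T.
The fields add: B = B₁ + B₂ = 2.15×10⁻⁵ T.

B ≈ 21.5 μT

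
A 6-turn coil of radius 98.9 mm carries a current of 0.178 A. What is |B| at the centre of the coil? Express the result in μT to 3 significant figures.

B ≈ 6.79 μT

For an N-turn flat coil, B = Nμ₀I/(2R) with R = 0.0989 m.
B = 6 × 1.13×10⁻⁶ T = 6.79×10⁻⁶ T.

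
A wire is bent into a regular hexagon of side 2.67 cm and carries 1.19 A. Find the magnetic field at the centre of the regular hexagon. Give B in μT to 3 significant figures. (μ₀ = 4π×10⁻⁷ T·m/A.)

Each side is a finite straight segment at perpendicular distance d = a/(2 tan(π/6)) = 0.02312 m from the centre, with end-angles ±π/6.
One side contributes B₁ = (μ₀I/4πd)·2 sin(π/6) = 5.15×10⁻⁶ T.
All 6 sides add in the same direction: B = 6 × 5.15×10⁻⁶ = 3.09×10⁻⁵ T.

B ≈ 30.9 μT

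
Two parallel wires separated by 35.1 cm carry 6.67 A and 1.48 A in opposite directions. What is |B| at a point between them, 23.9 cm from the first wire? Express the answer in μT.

Each long wire gives B = μ₀I/(2πd). Distances are d₁ = 0.239 m and d₂ = 0.112 m.
B₁ = 5.58×10⁻⁶ T, B₂ = 2.64×10⁻⁶ T.
Between antiparallel currents both contributions point the same way, so they add. B = B₁ + B₂ = 5.58×10⁻⁶ + 2.64×10⁻⁶ = 8.22×10⁻⁶ T.

B ≈ 8.22 μT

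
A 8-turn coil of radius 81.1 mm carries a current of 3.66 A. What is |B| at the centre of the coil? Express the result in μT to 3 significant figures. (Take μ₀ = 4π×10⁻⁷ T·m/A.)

B ≈ 227 μT

For an N-turn flat coil, B = Nμ₀I/(2R) with R = 0.0811 m.
B = 8 × 2.84×10⁻⁵ T = 2.27×10⁻⁴ T.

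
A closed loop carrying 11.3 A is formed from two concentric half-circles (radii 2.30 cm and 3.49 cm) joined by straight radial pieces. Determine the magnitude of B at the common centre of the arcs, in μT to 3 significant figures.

B ≈ 52.6 μT

The radial connectors point toward the centre, so dl × r̂ = 0 and they contribute nothing.
Each semicircle gives μ₀I/(4R): inner arc 1.54×10⁻⁴ T, outer arc 1.02×10⁻⁴ T.
The two arcs carry current in opposite angular senses, so their fields oppose: B = |1.54×10⁻⁴ − 1.02×10⁻⁴| = 5.26×10⁻⁵ T.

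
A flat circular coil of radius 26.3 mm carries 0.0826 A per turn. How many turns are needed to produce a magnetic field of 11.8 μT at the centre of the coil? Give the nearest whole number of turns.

N = 6

For an N-turn coil, B = Nμ₀I/(2R). A single turn gives B₁ = 1.97×10⁻⁶ T with R = 0.0263 m.
N = B/B₁ = 1.18×10⁻⁵ / 1.97×10⁻⁶ = 5.98.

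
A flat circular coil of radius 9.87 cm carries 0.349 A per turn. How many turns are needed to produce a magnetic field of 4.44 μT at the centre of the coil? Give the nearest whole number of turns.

For an N-turn coil, B = Nμ₀I/(2R). A single turn gives B₁ = 2.22×10⁻⁶ T with R = 0.0987 m.
N = B/B₁ = 4.44×10⁻⁶ / 2.22×10⁻⁶ = 2.00.

N = 2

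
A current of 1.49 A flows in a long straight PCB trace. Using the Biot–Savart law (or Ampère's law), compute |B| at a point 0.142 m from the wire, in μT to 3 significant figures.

B ≈ 2.10 μT

For an infinitely long straight wire, B = μ₀I/(2πd).
B = (4π×10⁻⁷ × 1.49) / (2π × 0.142) = 2.10×10⁻⁶ T.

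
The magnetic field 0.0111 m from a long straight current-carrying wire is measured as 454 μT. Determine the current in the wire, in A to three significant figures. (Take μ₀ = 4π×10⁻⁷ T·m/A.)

I ≈ 25.2 A

For a long straight wire B = μ₀I/(2πd), so I = 2πdB/μ₀.
I = 2π × 0.0111 × 4.54×10⁻⁴ / (4π×10⁻⁷) = 25.2 A.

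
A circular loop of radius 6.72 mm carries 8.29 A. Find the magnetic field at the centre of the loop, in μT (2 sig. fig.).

At the centre of a circular loop the Biot–Savart law gives B = μ₀I/(2R).
B = (4π×10⁻⁷ × 8.29) / (2 × 0.00672) = 7.75×10⁻⁴ T.

B ≈ 780 μT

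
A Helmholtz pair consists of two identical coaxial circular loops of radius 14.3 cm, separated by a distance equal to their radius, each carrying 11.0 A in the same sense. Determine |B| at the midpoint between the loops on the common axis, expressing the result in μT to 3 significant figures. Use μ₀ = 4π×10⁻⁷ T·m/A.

B ≈ 69.2 μT

Each loop contributes B = μ₀IR²/[2(R²+z²)^(3/2)] on the axis, with z measured from that loop.
Loop 1 (z = 0.0715 m): B₁ = 3.46×10⁻⁵ T. Loop 2 (z = 0.0715 m): B₂ = 3.46×10⁻⁵ T.
The fields add: B = B₁ + B₂ = 6.92×10⁻⁵ T.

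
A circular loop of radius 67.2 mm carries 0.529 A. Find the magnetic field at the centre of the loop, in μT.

At the centre of a circular loop the Biot–Savart law gives B = μ₀I/(2R).
B = (4π×10⁻⁷ × 0.529) / (2 × 0.0672) = 4.95×10⁻⁶ T.

B ≈ 4.95 μT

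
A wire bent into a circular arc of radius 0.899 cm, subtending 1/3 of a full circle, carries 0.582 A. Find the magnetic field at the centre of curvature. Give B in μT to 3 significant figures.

B ≈ 13.6 μT

The Biot–Savart field of a circular arc at its centre is B = μ₀Iφ/(4πR), with φ = 2.094 rad.
B = (4π×10⁻⁷ × 0.582 × 2.094) / (4π × 0.00899) = 1.36×10⁻⁵ T.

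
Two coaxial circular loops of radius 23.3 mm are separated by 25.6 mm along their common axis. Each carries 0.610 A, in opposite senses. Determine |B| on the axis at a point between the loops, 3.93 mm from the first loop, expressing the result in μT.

B ≈ 9.31 μT

Each loop contributes B = μ₀IR²/[2(R²+z²)^(3/2)] on the axis, with z measured from that loop.
Loop 1 (z = 0.00393 m): B₁ = 1.58×10⁻⁵ T. Loop 2 (z = 0.02167 m): B₂ = 6.46×10⁻⁶ T.
The fields oppose: B = |B₁ − B₂| = 9.31×10⁻⁶ T.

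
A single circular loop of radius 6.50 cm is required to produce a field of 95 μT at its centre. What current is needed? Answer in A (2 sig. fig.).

At the centre of a circular loop B = μ₀I/(2R), so I = 2RB/μ₀.
With R = 0.065 m, I = 2 × 0.065 × 9.50×10⁻⁵ / (4π×10⁻⁷) = 9.83 A.

I ≈ 9.8 A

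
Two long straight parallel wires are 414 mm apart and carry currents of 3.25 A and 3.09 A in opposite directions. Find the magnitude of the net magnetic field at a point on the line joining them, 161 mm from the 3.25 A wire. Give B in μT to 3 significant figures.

B ≈ 6.48 μT

Each long wire gives B = μ₀I/(2πd). Distances are d₁ = 0.161 m and d₂ = 0.253 m.
B₁ = 4.04×10⁻⁶ T, B₂ = 2.44×10⁻⁶ T.
Between antiparallel currents both contributions point the same way, so they add. B = B₁ + B₂ = 4.04×10⁻⁶ + 2.44×10⁻⁶ = 6.48×10⁻⁶ T.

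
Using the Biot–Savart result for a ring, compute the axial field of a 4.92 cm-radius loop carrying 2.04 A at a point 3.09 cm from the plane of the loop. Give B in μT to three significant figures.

On the axis of a circular loop, B = μ₀IR² / [2(R²+z²)^(3/2)].
R² + z² = (0.0492)² + (0.0309)² = 0.003375 m², and (R²+z²)^(3/2) = 1.96×10⁻⁴ m³.
B = (4π×10⁻⁷ × 2.04 × 0.002421) / (2 × 1.96×10⁻⁴) = 1.58×10⁻⁵ T.

B ≈ 15.8 μT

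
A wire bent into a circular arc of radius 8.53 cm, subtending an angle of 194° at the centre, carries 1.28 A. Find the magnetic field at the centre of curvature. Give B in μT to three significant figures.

The Biot–Savart field of a circular arc at its centre is B = μ₀Iφ/(4πR), with φ = 3.386 rad.
B = (4π×10⁻⁷ × 1.28 × 3.386) / (4π × 0.0853) = 5.08×10⁻⁶ T.

B ≈ 5.08 μT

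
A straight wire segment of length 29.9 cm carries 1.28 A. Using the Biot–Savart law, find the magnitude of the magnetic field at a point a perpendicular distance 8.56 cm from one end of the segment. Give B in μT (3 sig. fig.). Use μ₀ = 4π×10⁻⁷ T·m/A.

B ≈ 1.44 μT

For a finite straight segment, B = (μ₀I/4πd)(sinθ₁ + sinθ₂), where θ₁, θ₂ are the angles from the perpendicular to each end.
The perpendicular foot is at one end, so the two end-offsets along the wire are 0 and L = 0.299 m.
sinθ₁ = 0/√(0²+0.0856²) = 0.0000; sinθ₂ = 0.299/√(0.299²+0.0856²) = 0.9614.
B = (4π×10⁻⁷ × 1.28) / (4π × 0.0856) × (0.0000 + 0.9614) = 1.44×10⁻⁶ T.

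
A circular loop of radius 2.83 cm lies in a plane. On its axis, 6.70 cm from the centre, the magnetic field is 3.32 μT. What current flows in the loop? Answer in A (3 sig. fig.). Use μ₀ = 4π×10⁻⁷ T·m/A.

I ≈ 2.54 A

On the axis of a loop, B = μ₀IR²/[2(R²+z²)^(3/2)], so I = 2B(R²+z²)^(3/2)/(μ₀R²).
R² + z² = 0.0008009 + 0.004489 = 0.00529 m²; raised to 3/2 gives 3.85×10⁻⁴ m³.
I = 2 × 3.32×10⁻⁶ × 3.85×10⁻⁴ / (1.26×10⁻⁶ × 0.0008009) = 2.54 A.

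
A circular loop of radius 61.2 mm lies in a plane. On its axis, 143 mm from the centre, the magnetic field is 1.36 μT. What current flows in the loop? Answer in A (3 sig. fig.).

On the axis of a loop, B = μ₀IR²/[2(R²+z²)^(3/2)], so I = 2B(R²+z²)^(3/2)/(μ₀R²).
R² + z² = 0.003745 + 0.02045 = 0.02419 m²; raised to 3/2 gives 3.76×10⁻³ m³.
I = 2 × 1.36×10⁻⁶ × 3.76×10⁻³ / (1.26×10⁻⁶ × 0.003745) = 2.17 A.

I ≈ 2.17 A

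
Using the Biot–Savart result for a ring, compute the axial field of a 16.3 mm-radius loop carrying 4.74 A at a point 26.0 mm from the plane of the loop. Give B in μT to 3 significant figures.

On the axis of a circular loop, B = μ₀IR² / [2(R²+z²)^(3/2)].
R² + z² = (0.0163)² + (0.026)² = 0.0009417 m², and (R²+z²)^(3/2) = 2.89×10⁻⁵ m³.
B = (4π×10⁻⁷ × 4.74 × 0.0002657) / (2 × 2.89×10⁻⁵) = 2.74×10⁻⁵ T.

B ≈ 27.4 μT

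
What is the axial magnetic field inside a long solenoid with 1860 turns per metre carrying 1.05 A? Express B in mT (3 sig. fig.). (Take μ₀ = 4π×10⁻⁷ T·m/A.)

B ≈ 2.45 mT

Inside a long solenoid, B = μ₀nI with n = 1860 turns/m.
B = 4π×10⁻⁷ × 1860 × 1.05 = 2.45×10⁻³ T.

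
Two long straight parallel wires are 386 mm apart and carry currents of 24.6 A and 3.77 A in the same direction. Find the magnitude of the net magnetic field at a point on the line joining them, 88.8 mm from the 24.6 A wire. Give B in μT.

Each long wire gives B = μ₀I/(2πd). Distances are d₁ = 0.0888 m and d₂ = 0.2972 m.
B₁ = 5.54×10⁻⁵ T, B₂ = 2.54×10⁻⁶ T.
Between parallel currents the two contributions point in opposite directions, so they subtract. B = |B₁ − B₂| = |5.54×10⁻⁵ − 2.54×10⁻⁶| = 5.29×10⁻⁵ T.

B ≈ 52.9 μT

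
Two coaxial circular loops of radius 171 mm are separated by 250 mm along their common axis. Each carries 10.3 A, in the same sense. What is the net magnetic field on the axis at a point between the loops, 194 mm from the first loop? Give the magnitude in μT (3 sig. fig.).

B ≈ 43.4 μT

Each loop contributes B = μ₀IR²/[2(R²+z²)^(3/2)] on the axis, with z measured from that loop.
Loop 1 (z = 0.194 m): B₁ = 1.09×10⁻⁵ T. Loop 2 (z = 0.056 m): B₂ = 3.25×10⁻⁵ T.
The fields add: B = B₁ + B₂ = 4.34×10⁻⁵ T.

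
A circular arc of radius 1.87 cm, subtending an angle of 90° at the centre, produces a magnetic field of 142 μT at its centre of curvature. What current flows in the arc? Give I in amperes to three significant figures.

For a circular arc, B = μ₀Iφ/(4πR) with φ in radians; here φ = 1.571 rad.
So I = 4πRB/(μ₀φ) = 4π × 0.0187 × 1.42×10⁻⁴ / (4π×10⁻⁷ × 1.571) = 16.9 A.

I ≈ 16.9 A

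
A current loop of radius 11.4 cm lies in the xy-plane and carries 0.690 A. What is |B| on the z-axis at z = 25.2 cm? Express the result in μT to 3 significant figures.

On the axis of a circular loop, B = μ₀IR² / [2(R²+z²)^(3/2)].
R² + z² = (0.114)² + (0.252)² = 0.0765 m², and (R²+z²)^(3/2) = 2.12×10⁻² m³.
B = (4π×10⁻⁷ × 0.690 × 0.013) / (2 × 2.12×10⁻²) = 2.66×10⁻⁷ T.

B ≈ 0.266 μT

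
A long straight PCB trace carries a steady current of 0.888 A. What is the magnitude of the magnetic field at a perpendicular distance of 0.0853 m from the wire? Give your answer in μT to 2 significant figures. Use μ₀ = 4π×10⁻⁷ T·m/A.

For an infinitely long straight wire, B = μ₀I/(2πd).
B = (4π×10⁻⁷ × 0.888) / (2π × 0.0853) = 2.08×10⁻⁶ T.

B ≈ 2.1 μT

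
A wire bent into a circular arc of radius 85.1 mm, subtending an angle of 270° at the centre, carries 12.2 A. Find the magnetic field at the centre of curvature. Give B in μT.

The Biot–Savart field of a circular arc at its centre is B = μ₀Iφ/(4πR), with φ = 4.712 rad.
B = (4π×10⁻⁷ × 12.2 × 4.712) / (4π × 0.0851) = 6.76×10⁻⁵ T.

B ≈ 67.6 μT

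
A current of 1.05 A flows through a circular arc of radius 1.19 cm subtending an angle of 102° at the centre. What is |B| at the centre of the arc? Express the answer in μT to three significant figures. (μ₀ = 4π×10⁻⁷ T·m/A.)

The Biot–Savart field of a circular arc at its centre is B = μ₀Iφ/(4πR), with φ = 1.78 rad.
B = (4π×10⁻⁷ × 1.05 × 1.78) / (4π × 0.0119) = 1.57×10⁻⁵ T.

B ≈ 15.7 μT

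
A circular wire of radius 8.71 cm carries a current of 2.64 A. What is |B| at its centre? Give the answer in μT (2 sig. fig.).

At the centre of a circular loop the Biot–Savart law gives B = μ₀I/(2R).
B = (4π×10⁻⁷ × 2.64) / (2 × 0.0871) = 1.90×10⁻⁵ T.

B ≈ 19 μT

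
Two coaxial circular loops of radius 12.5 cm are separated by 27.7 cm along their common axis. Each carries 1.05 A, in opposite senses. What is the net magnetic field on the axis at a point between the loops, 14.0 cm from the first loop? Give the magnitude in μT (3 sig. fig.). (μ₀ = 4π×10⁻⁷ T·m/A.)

Each loop contributes B = μ₀IR²/[2(R²+z²)^(3/2)] on the axis, with z measured from that loop.
Loop 1 (z = 0.14 m): B₁ = 1.56×10⁻⁶ T. Loop 2 (z = 0.137 m): B₂ = 1.62×10⁻⁶ T.
The fields oppose: B = |B₁ − B₂| = 5.68×10⁻⁸ T.

B ≈ 0.0568 μT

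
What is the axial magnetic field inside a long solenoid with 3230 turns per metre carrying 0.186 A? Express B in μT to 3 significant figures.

Inside a long solenoid, B = μ₀nI with n = 3230 turns/m.
B = 4π×10⁻⁷ × 3230 × 0.186 = 7.55×10⁻⁴ T.

B ≈ 755 μT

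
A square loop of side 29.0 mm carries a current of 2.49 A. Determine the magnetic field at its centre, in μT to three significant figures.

B ≈ 97.1 μT

Each side is a finite straight segment at perpendicular distance d = a/(2 tan(π/4)) = 0.0145 m from the centre, with end-angles ±π/4.
One side contributes B₁ = (μ₀I/4πd)·2 sin(π/4) = 2.43×10⁻⁵ T.
All 4 sides add in the same direction: B = 4 × 2.43×10⁻⁵ = 9.71×10⁻⁵ T.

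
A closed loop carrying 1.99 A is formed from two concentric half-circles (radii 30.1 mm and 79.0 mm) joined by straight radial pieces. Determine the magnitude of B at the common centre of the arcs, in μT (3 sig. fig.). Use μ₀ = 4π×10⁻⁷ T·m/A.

The radial connectors point toward the centre, so dl × r̂ = 0 and they contribute nothing.
Each semicircle gives μ₀I/(4R): inner arc 2.08×10⁻⁵ T, outer arc 7.91×10⁻⁶ T.
The two arcs carry current in opposite angular senses, so their fields oppose: B = |2.08×10⁻⁵ − 7.91×10⁻⁶| = 1.29×10⁻⁵ T.

B ≈ 12.9 μT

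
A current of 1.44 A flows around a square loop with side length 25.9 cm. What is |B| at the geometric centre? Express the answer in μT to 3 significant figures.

B ≈ 6.29 μT

Each side is a finite straight segment at perpendicular distance d = a/(2 tan(π/4)) = 0.1295 m from the centre, with end-angles ±π/4.
One side contributes B₁ = (μ₀I/4πd)·2 sin(π/4) = 1.57×10⁻⁶ T.
All 4 sides add in the same direction: B = 4 × 1.57×10⁻⁶ = 6.29×10⁻⁶ T.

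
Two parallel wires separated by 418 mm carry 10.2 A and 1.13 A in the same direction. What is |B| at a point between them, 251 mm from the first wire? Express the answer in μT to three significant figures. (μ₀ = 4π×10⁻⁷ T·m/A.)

Each long wire gives B = μ₀I/(2πd). Distances are d₁ = 0.251 m and d₂ = 0.167 m.
B₁ = 8.13×10⁻⁶ T, B₂ = 1.35×10⁻⁶ T.
Between parallel currents the two contributions point in opposite directions, so they subtract. B = |B₁ − B₂| = |8.13×10⁻⁶ − 1.35×10⁻⁶| = 6.77×10⁻⁶ T.

B ≈ 6.77 μT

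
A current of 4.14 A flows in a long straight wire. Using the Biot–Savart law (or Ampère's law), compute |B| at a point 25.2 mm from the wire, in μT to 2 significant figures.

For an infinitely long straight wire, B = μ₀I/(2πd).
B = (4π×10⁻⁷ × 4.14) / (2π × 0.0252) = 3.29×10⁻⁵ T.

B ≈ 33 μT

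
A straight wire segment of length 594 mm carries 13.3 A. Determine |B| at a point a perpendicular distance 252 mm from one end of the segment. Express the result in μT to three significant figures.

B ≈ 4.86 μT

For a finite straight segment, B = (μ₀I/4πd)(sinθ₁ + sinθ₂), where θ₁, θ₂ are the angles from the perpendicular to each end.
The perpendicular foot is at one end, so the two end-offsets along the wire are 0 and L = 0.594 m.
sinθ₁ = 0/√(0²+0.252²) = 0.0000; sinθ₂ = 0.594/√(0.594²+0.252²) = 0.9206.
B = (4π×10⁻⁷ × 13.3) / (4π × 0.252) × (0.0000 + 0.9206) = 4.86×10⁻⁶ T.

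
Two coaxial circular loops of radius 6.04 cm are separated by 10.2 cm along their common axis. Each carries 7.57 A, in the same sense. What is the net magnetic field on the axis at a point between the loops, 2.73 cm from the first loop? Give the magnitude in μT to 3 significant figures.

B ≈ 79.2 μT

Each loop contributes B = μ₀IR²/[2(R²+z²)^(3/2)] on the axis, with z measured from that loop.
Loop 1 (z = 0.0273 m): B₁ = 5.96×10⁻⁵ T. Loop 2 (z = 0.0747 m): B₂ = 1.96×10⁻⁵ T.
The fields add: B = B₁ + B₂ = 7.92×10⁻⁵ T.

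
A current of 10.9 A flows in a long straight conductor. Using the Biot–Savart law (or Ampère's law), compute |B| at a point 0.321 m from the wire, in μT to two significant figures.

B ≈ 6.8 μT

For an infinitely long straight wire, B = μ₀I/(2πd).
B = (4π×10⁻⁷ × 10.9) / (2π × 0.321) = 6.79×10⁻⁶ T.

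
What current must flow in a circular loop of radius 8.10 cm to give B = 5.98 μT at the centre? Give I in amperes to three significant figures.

At the centre of a circular loop B = μ₀I/(2R), so I = 2RB/μ₀.
With R = 0.081 m, I = 2 × 0.081 × 5.98×10⁻⁶ / (4π×10⁻⁷) = 0.771 A.

I ≈ 0.771 A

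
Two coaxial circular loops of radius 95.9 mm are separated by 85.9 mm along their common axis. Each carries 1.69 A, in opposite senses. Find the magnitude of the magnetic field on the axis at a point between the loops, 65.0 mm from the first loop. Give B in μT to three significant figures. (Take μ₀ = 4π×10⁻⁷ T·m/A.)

B ≈ 4.05 μT

Each loop contributes B = μ₀IR²/[2(R²+z²)^(3/2)] on the axis, with z measured from that loop.
Loop 1 (z = 0.065 m): B₁ = 6.28×10⁻⁶ T. Loop 2 (z = 0.0209 m): B₂ = 1.03×10⁻⁵ T.
The fields oppose: B = |B₁ − B₂| = 4.05×10⁻⁶ T.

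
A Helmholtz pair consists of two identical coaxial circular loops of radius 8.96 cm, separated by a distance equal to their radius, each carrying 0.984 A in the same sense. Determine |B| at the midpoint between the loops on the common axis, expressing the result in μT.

Each loop contributes B = μ₀IR²/[2(R²+z²)^(3/2)] on the axis, with z measured from that loop.
Loop 1 (z = 0.0448 m): B₁ = 4.94×10⁻⁶ T. Loop 2 (z = 0.0448 m): B₂ = 4.94×10⁻⁶ T.
The fields add: B = B₁ + B₂ = 9.87×10⁻⁶ T.

B ≈ 9.87 μT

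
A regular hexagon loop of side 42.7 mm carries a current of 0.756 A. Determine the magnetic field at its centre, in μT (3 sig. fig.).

Each side is a finite straight segment at perpendicular distance d = a/(2 tan(π/6)) = 0.03698 m from the centre, with end-angles ±π/6.
One side contributes B₁ = (μ₀I/4πd)·2 sin(π/6) = 2.04×10⁻⁶ T.
All 6 sides add in the same direction: B = 6 × 2.04×10⁻⁶ = 1.23×10⁻⁵ T.

B ≈ 12.3 μT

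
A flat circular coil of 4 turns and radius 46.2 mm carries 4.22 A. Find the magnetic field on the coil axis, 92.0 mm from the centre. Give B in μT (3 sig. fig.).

B ≈ 20.7 μT

For an N-turn flat coil, B = Nμ₀IR²/[2(R²+z²)^(3/2)] with R = 0.0462 m, z = 0.092 m.
B = 4 × 5.19×10⁻⁶ T = 2.07×10⁻⁵ T.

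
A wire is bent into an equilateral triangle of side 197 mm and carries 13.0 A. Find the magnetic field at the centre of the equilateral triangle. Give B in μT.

B ≈ 119 μT

Each side is a finite straight segment at perpendicular distance d = a/(2 tan(π/3)) = 0.05687 m from the centre, with end-angles ±π/3.
One side contributes B₁ = (μ₀I/4πd)·2 sin(π/3) = 3.96×10⁻⁵ T.
All 3 sides add in the same direction: B = 3 × 3.96×10⁻⁵ = 1.19×10⁻⁴ T.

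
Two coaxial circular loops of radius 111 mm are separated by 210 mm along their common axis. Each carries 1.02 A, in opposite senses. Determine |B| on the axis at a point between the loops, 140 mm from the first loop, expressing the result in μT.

B ≈ 2.11 μT

Each loop contributes B = μ₀IR²/[2(R²+z²)^(3/2)] on the axis, with z measured from that loop.
Loop 1 (z = 0.14 m): B₁ = 1.38×10⁻⁶ T. Loop 2 (z = 0.07 m): B₂ = 3.49×10⁻⁶ T.
The fields oppose: B = |B₁ − B₂| = 2.11×10⁻⁶ T.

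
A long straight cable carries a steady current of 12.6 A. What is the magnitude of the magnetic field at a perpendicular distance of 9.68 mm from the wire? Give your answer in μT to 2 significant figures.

For an infinitely long straight wire, B = μ₀I/(2πd).
B = (4π×10⁻⁷ × 12.6) / (2π × 0.00968) = 2.60×10⁻⁴ T.

B ≈ 260 μT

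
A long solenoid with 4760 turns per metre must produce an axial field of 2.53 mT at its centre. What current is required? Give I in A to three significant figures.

Inside a long solenoid B = μ₀nI with n = 4760 m⁻¹, so I = B/(μ₀n).
I = 2.53×10⁻³ / (4π×10⁻⁷ × 4760) = 0.423 A.

I ≈ 0.423 A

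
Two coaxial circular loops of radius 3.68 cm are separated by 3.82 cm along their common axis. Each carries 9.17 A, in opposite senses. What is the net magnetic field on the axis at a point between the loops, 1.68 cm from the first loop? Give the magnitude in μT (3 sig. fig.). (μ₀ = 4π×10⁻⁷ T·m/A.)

Each loop contributes B = μ₀IR²/[2(R²+z²)^(3/2)] on the axis, with z measured from that loop.
Loop 1 (z = 0.0168 m): B₁ = 1.18×10⁻⁴ T. Loop 2 (z = 0.0214 m): B₂ = 1.01×10⁻⁴ T.
The fields oppose: B = |B₁ − B₂| = 1.67×10⁻⁵ T.

B ≈ 16.7 μT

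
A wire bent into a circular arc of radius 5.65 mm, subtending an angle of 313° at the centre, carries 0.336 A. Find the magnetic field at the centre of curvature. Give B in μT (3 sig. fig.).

B ≈ 32.5 μT

The Biot–Savart field of a circular arc at its centre is B = μ₀Iφ/(4πR), with φ = 5.463 rad.
B = (4π×10⁻⁷ × 0.336 × 5.463) / (4π × 0.00565) = 3.25×10⁻⁵ T.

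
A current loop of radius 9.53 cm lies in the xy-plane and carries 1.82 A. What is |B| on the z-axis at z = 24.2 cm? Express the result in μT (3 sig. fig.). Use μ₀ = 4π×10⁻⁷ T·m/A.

B ≈ 0.590 μT

On the axis of a circular loop, B = μ₀IR² / [2(R²+z²)^(3/2)].
R² + z² = (0.0953)² + (0.242)² = 0.06765 m², and (R²+z²)^(3/2) = 1.76×10⁻² m³.
B = (4π×10⁻⁷ × 1.82 × 0.009082) / (2 × 1.76×10⁻²) = 5.90×10⁻⁷ T.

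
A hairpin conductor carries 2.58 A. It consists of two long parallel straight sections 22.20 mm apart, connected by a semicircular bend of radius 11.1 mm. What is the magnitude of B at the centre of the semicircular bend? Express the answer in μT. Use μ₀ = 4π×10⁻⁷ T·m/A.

The semicircular arc contributes B_arc = μ₀I·π/(4πR) = μ₀I/(4R) = 7.30×10⁻⁵ T.
Each semi-infinite lead is at perpendicular distance R = 0.0111 m from the centre, with the perpendicular foot at its near end, so it contributes μ₀I/(4πR); both point the same way, together 4.65×10⁻⁵ T.
Arc and leads all point the same direction: B = 7.30×10⁻⁵ + 4.65×10⁻⁵ = 1.20×10⁻⁴ T.

B ≈ 120 μT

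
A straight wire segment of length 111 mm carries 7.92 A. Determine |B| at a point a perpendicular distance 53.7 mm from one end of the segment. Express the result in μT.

For a finite straight segment, B = (μ₀I/4πd)(sinθ₁ + sinθ₂), where θ₁, θ₂ are the angles from the perpendicular to each end.
The perpendicular foot is at one end, so the two end-offsets along the wire are 0 and L = 0.111 m.
sinθ₁ = 0/√(0²+0.0537²) = 0.0000; sinθ₂ = 0.111/√(0.111²+0.0537²) = 0.9002.
B = (4π×10⁻⁷ × 7.92) / (4π × 0.0537) × (0.0000 + 0.9002) = 1.33×10⁻⁵ T.

B ≈ 13.3 μT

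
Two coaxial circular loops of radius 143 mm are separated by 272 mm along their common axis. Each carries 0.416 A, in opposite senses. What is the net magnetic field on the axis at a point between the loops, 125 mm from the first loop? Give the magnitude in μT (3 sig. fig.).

Each loop contributes B = μ₀IR²/[2(R²+z²)^(3/2)] on the axis, with z measured from that loop.
Loop 1 (z = 0.125 m): B₁ = 7.80×10⁻⁷ T. Loop 2 (z = 0.147 m): B₂ = 6.20×10⁻⁷ T.
The fields oppose: B = |B₁ − B₂| = 1.60×10⁻⁷ T.

B ≈ 0.160 μT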